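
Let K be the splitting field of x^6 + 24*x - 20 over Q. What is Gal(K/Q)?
A_6 (order 360)

The polynomial f is an irreducible sextic over Q, so G = Gal(f/Q) is one of the 16 transitive subgroups 6T1, ..., 6T16 of S_6. The discriminant of f is 746496000000 = 864000^2, a perfect square, so G is contained in A_6. The transitive groups of degree 6 contained in A_6 are: A_4 (6T4, order 12), S_4 (6T7, order 24), (C_3 x C_3) : C_4 (6T10, order 36), PSL(2,5) (6T12, order 60), A_6 (6T15, order 360). By Dedekind's theorem, for a prime p not dividing disc(f) the degrees of the irreducible factors of f mod p form the cycle type of an element of G. Factoring f modulo the 6 such primes p <= 23 (skipping 2, 3, 5, which divide the discriminant), each new pattern first appears at: mod 7: f = (x + 3)(x^5 + 4x^4 + 2x^3 + x^2 + 4x + 5), pattern 5+1; mod 23: f = (x + 7)(x + 12)(x + 21)(x^3 + 6x^2 + 13x + 16), pattern 3+1+1+1. No other pattern occurs in this range, so the set of observed cycle types is {5+1, 3+1+1+1}. Among the candidates above, the only group containing elements of all these cycle types is A_6 (6T15) — each of A_4 (6T4), S_4 (6T7), (C_3 x C_3) : C_4 (6T10), PSL(2,5) (6T12) lacks at least one of them. Hence G = A_6 (6T15), of order 360.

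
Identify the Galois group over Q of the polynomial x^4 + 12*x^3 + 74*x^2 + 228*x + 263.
4T1: C_4

The polynomial is an irreducible quartic over Q and its discriminant is 4917248, which is not a perfect square, so the Galois group is not contained in A_4. The resolvent cubic y^3 - 74*y^2 + 1684*y - 12008 has exactly one rational root, so the Galois group is C_4 or D_4. The quartic becomes reducible over Q(sqrt(disc)), so the group is C_4.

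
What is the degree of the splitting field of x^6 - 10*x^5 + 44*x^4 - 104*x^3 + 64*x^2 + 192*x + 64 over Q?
36

The degree of the splitting field over Q equals the order of the Galois group, so first determine the group. The polynomial f is an irreducible sextic over Q, so G = Gal(f/Q) is one of the 16 transitive subgroups 6T1, ..., 6T16 of S_6. The discriminant of f is 564385546240000 = 23756800^2, a perfect square, so G is contained in A_6. The transitive groups of degree 6 contained in A_6 are: A_4 (6T4, order 12), S_4 (6T7, order 24), (C_3 x C_3) : C_4 (6T10, order 36), PSL(2,5) (6T12, order 60), A_6 (6T15, order 360). By Dedekind's theorem, for a prime p not dividing disc(f) the degrees of the irreducible factors of f mod p form the cycle type of an element of G. Factoring f modulo the 19 such primes p <= 79 (skipping 2, 5, 29, which divide the discriminant), each new pattern first appears at: mod 3: f = (x^2 + 2x + 2)(x^4 + x + 2), pattern 4+2; mod 11: f = (x^3 + 2x^2 + x + 8)(x^3 + 10x^2 + x + 8), pattern 3+3; mod 19: f = (x + 1)(x + 3)(x^2 + x + 9)(x^2 + 4x + 8), pattern 2+2+1+1; mod 61: f = (x + 7)(x + 21)(x + 54)(x^3 + 30x^2 + 12x + 8), pattern 3+1+1+1. No other pattern occurs in this range, so the set of observed cycle types is {4+2, 3+3, 2+2+1+1, 3+1+1+1}. The candidates containing elements of all these cycle types are (C_3 x C_3) : C_4 (6T10) of order 36, A_6 (6T15) of order 360; the others are excluded. The observed types are precisely the cycle types that occur in (C_3 x C_3) : C_4 (6T10) (apart from the identity). Each of the other remaining candidates has further cycle types, and by the Chebotarev density theorem the matching factorization patterns would occur for a proportion of primes equal to their share of the group: A_6 (6T15) additionally contains elements of type 5+1 (144 of its 360 elements, about 40% of primes). None of the 19 primes tested shows any such pattern (for each of these groups the chance of that is below 10^-4), which rules them out. Hence G = (C_3 x C_3) : C_4 (6T10), of order 36. The Galois group (C_3 x C_3) : C_4 (6T10) has order 36, so the splitting field has degree 36 over Q.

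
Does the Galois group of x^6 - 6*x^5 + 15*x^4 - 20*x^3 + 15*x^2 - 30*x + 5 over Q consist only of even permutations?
The polynomial is irreducible of degree 6 over Q. Its discriminant is 746496000000 = 864000^2, a perfect square. A Galois group lies in the alternating group exactly when the discriminant is a square in Q, so the Galois group (A_6) is contained in A_6.

Yes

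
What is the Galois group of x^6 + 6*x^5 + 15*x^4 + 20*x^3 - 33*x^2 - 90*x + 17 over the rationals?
A_4 x C_2

The polynomial f is an irreducible sextic over Q, so G = Gal(f/Q) is one of the 16 transitive subgroups 6T1, ..., 6T16 of S_6. The discriminant of f is -450868486864896, which is not a perfect square, so G is not contained in A_6. The transitive groups of degree 6 not contained in A_6 are: C_6 (6T1, order 6), S_3 (6T2, order 6), D_6 (6T3, order 12), C_3 x S_3 (6T5, order 18), A_4 x C_2 (6T6, order 24), S_4 (6T8, order 24), S_3 x S_3 (6T9, order 36), S_4 x C_2 (6T11, order 48), (S_3 x S_3) : C_2 (6T13, order 72), PGL(2,5) (6T14, order 120), S_6 (6T16, order 720). By Dedekind's theorem, for a prime p not dividing disc(f) the degrees of the irreducible factors of f mod p form the cycle type of an element of G. Factoring f modulo the 33 such primes p <= 149 (skipping 2, 3, which divide the discriminant), each new pattern first appears at: mod 5: f = (x^3 + 2x^2 + 4x + 2)(x^3 + 4x^2 + 3x + 1), pattern 3+3; mod 7: f = (x^6 + 6x^5 + x^4 + 6x^3 + 2x^2 + x + 3), pattern 6; mod 17: f = (x)(x + 2)(x^2 + 2x + 7)(x^2 + 2x + 13), pattern 2+2+1+1; mod 19: f = (x + 4)(x + 7)(x + 14)(x + 17)(x^2 + 2x + 8), pattern 2+1+1+1+1; mod 71: f = (x^2 + 2x + 30)(x^2 + 2x + 50)(x^2 + 2x + 65), pattern 2+2+2. No other pattern occurs in this range, so the set of observed cycle types is {3+3, 6, 2+2+1+1, 2+1+1+1+1, 2+2+2}. The candidates containing elements of all these cycle types are A_4 x C_2 (6T6) of order 24, S_4 x C_2 (6T11) of order 48, (S_3 x S_3) : C_2 (6T13) of order 72, S_6 (6T16) of order 720; the others are excluded. The observed types are precisely the cycle types that occur in A_4 x C_2 (6T6) (apart from the identity). Each of the other remaining candidates has further cycle types, and by the Chebotarev density theorem the matching factorization patterns would occur for a proportion of primes equal to their share of the group: S_4 x C_2 (6T11) additionally contains elements of type 4+2, 4+1+1 (12 of its 48 elements, about 25% of primes); (S_3 x S_3) : C_2 (6T13) additionally contains elements of type 4+2, 3+2+1, 3+1+1+1 (34 of its 72 elements, about 47% of primes); S_6 (6T16) additionally contains elements of type 5+1, 4+2, 4+1+1, 3+2+1, 3+1+1+1 (484 of its 720 elements, about 67% of primes). None of the 33 primes tested shows any such pattern (for each of these groups the chance of that is below 10^-4), which rules them out. Hence G = A_4 x C_2 (6T6), of order 24.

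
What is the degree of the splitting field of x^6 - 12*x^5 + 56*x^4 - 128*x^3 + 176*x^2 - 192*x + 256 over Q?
The degree of the splitting field over Q equals the order of the Galois group, so first determine the group. The polynomial f is an irreducible sextic over Q, so G = Gal(f/Q) is one of the 16 transitive subgroups 6T1, ..., 6T16 of S_6. The discriminant of f is -5497558138880000, which is not a perfect square, so G is not contained in A_6. The transitive groups of degree 6 not contained in A_6 are: C_6 (6T1, order 6), S_3 (6T2, order 6), D_6 (6T3, order 12), C_3 x S_3 (6T5, order 18), A_4 x C_2 (6T6, order 24), S_4 (6T8, order 24), S_3 x S_3 (6T9, order 36), S_4 x C_2 (6T11, order 48), (S_3 x S_3) : C_2 (6T13, order 72), PGL(2,5) (6T14, order 120), S_6 (6T16, order 720). By Dedekind's theorem, for a prime p not dividing disc(f) the degrees of the irreducible factors of f mod p form the cycle type of an element of G. Factoring f modulo the 22 such primes p <= 89 (skipping 2, 5, which divide the discriminant), each new pattern first appears at: mod 3: f = (x^3 + x^2 + 2x + 1)(x^3 + 2x^2 + x + 1), pattern 3+3; mod 7: f = (x^2 + x + 4)(x^2 + 3x + 5)(x^2 + 5x + 3), pattern 2+2+2; mod 13: f = (x + 3)(x + 6)(x^4 + 5x^3 + 6x^2 + x + 7), pattern 4+1+1; mod 43: f = (x + 17)(x + 22)(x^2 + 39x + 1)(x^2 + 39x + 20), pattern 2+2+1+1. No other pattern occurs in this range, so the set of observed cycle types is {3+3, 2+2+2, 4+1+1, 2+2+1+1}. The candidates containing elements of all these cycle types are S_4 (6T8) of order 24, S_4 x C_2 (6T11) of order 48, PGL(2,5) (6T14) of order 120, S_6 (6T16) of order 720; the others are excluded. The observed types are precisely the cycle types that occur in S_4 (6T8) (apart from the identity). Each of the other remaining candidates has further cycle types, and by the Chebotarev density theorem the matching factorization patterns would occur for a proportion of primes equal to their share of the group: S_4 x C_2 (6T11) additionally contains elements of type 6, 4+2, 2+1+1+1+1 (17 of its 48 elements, about 35% of primes); PGL(2,5) (6T14) additionally contains elements of type 6, 5+1 (44 of its 120 elements, about 37% of primes); S_6 (6T16) additionally contains elements of type 6, 5+1, 4+2, 3+2+1, 3+1+1+1, 2+1+1+1+1 (529 of its 720 elements, about 73% of primes). None of the 22 primes tested shows any such pattern (for each of these groups the chance of that is below 10^-4), which rules them out. Hence G = S_4 (6T8), of order 24. The Galois group S_4 (6T8) has order 24, so the splitting field has degree 24 over Q.

24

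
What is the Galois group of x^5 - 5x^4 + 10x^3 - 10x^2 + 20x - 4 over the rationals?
F_20 (also written F20)

The polynomial f is an irreducible quintic over Q, so G = Gal(f/Q) is a transitive subgroup of S_5: one of C_5 (5T1, order 5), D_5 (5T2, order 10), F_20 (5T3, order 20), A_5 (5T4, order 60) or S_5 (5T5, order 120). The discriminant of f is 259200000, which is not a perfect square, so G is not contained in A_5. The transitive groups of degree 5 not contained in A_5 are: F_20 (5T3, order 20), S_5 (5T5, order 120). By Dedekind's theorem, for a prime p not dividing disc(f) the degrees of the irreducible factors of f mod p form the cycle type of an element of G. Factoring f modulo the 18 such primes p <= 73 (skipping 2, 3, 5, which divide the discriminant), each new pattern first appears at: mod 7: f = (x + 5)(x^4 + 4x^3 + 4x^2 + 5x + 2), pattern 4+1; mod 11: f = (x + 5)(x^2 + 9)(x^2 + x + 7), pattern 2+2+1; mod 19: f = (x^5 + 14x^4 + 10x^3 + 9x^2 + x + 15), pattern 5. No other pattern occurs in this range, so the set of observed cycle types is {4+1, 2+2+1, 5}. The candidates containing elements of all these cycle types are F_20 (5T3) of order 20, S_5 (5T5) of order 120; the others are excluded. The observed types are precisely the cycle types that occur in F_20 (5T3) (apart from the identity). Each of the other remaining candidates has further cycle types, and by the Chebotarev density theorem the matching factorization patterns would occur for a proportion of primes equal to their share of the group: S_5 (5T5) additionally contains elements of type 3+2, 3+1+1, 2+1+1+1 (50 of its 120 elements, about 42% of primes). None of the 18 primes tested shows any such pattern (for each of these groups the chance of that is below 10^-4), which rules them out. Hence G = F_20 (5T3), of order 20.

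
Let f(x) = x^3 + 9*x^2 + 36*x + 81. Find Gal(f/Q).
The polynomial is an irreducible cubic over Q and its discriminant is -22599, which is not a perfect square. For an irreducible cubic, a non-square discriminant gives Galois group S_3.

S_3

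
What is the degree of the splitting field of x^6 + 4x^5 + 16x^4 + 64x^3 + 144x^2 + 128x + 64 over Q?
6

The degree of the splitting field over Q equals the order of the Galois group, so first determine the group. The polynomial f is an irreducible sextic over Q, so G = Gal(f/Q) is one of the 16 transitive subgroups 6T1, ..., 6T16 of S_6. The discriminant of f is -1154968245501952, which is not a perfect square, so G is not contained in A_6. The transitive groups of degree 6 not contained in A_6 are: C_6 (6T1, order 6), S_3 (6T2, order 6), D_6 (6T3, order 12), C_3 x S_3 (6T5, order 18), A_4 x C_2 (6T6, order 24), S_4 (6T8, order 24), S_3 x S_3 (6T9, order 36), S_4 x C_2 (6T11, order 48), (S_3 x S_3) : C_2 (6T13, order 72), PGL(2,5) (6T14, order 120), S_6 (6T16, order 720). By Dedekind's theorem, for a prime p not dividing disc(f) the degrees of the irreducible factors of f mod p form the cycle type of an element of G. Factoring f modulo the 37 such primes p <= 167 (skipping 2, 7, which divide the discriminant), each new pattern first appears at: mod 3: f = (x^6 + x^5 + x^4 + x^3 + 2x + 1), pattern 6; mod 11: f = (x^3 + 6x^2 + 3)(x^3 + 9x^2 + 6x + 3), pattern 3+3; mod 13: f = (x^2 + 3x + 1)(x^2 + 5x + 9)(x^2 + 9x + 10), pattern 2+2+2; mod 29: f = (x + 1)(x + 4)(x + 5)(x + 7)(x + 18)(x + 27), pattern 1+1+1+1+1+1. No other pattern occurs in this range, so the set of observed cycle types is {6, 3+3, 2+2+2, 1+1+1+1+1+1}. The candidates containing elements of all these cycle types are C_6 (6T1) of order 6, D_6 (6T3) of order 12, C_3 x S_3 (6T5) of order 18, A_4 x C_2 (6T6) of order 24, S_3 x S_3 (6T9) of order 36, S_4 x C_2 (6T11) of order 48, (S_3 x S_3) : C_2 (6T13) of order 72, PGL(2,5) (6T14) of order 120, S_6 (6T16) of order 720; the others are excluded. The observed types are precisely the cycle types that occur in C_6 (6T1). Each of the other remaining candidates has further cycle types, and by the Chebotarev density theorem the matching factorization patterns would occur for a proportion of primes equal to their share of the group: D_6 (6T3) additionally contains elements of type 2+2+1+1 (3 of its 12 elements, about 25% of primes); C_3 x S_3 (6T5) additionally contains elements of type 3+1+1+1 (4 of its 18 elements, about 22% of primes); A_4 x C_2 (6T6) additionally contains elements of type 2+2+1+1, 2+1+1+1+1 (6 of its 24 elements, about 25% of primes); S_3 x S_3 (6T9) additionally contains elements of type 3+1+1+1, 2+2+1+1 (13 of its 36 elements, about 36% of primes); S_4 x C_2 (6T11) additionally contains elements of type 4+2, 4+1+1, 2+2+1+1, 2+1+1+1+1 (24 of its 48 elements, about 50% of primes); (S_3 x S_3) : C_2 (6T13) additionally contains elements of type 4+2, 3+2+1, 3+1+1+1, 2+2+1+1, 2+1+1+1+1 (49 of its 72 elements, about 68% of primes); PGL(2,5) (6T14) additionally contains elements of type 5+1, 4+1+1, 2+2+1+1 (69 of its 120 elements, about 58% of primes); S_6 (6T16) additionally contains elements of type 5+1, 4+2, 4+1+1, 3+2+1, 3+1+1+1, 2+2+1+1, 2+1+1+1+1 (544 of its 720 elements, about 76% of primes). None of the 37 primes tested shows any such pattern (for each of these groups the chance of that is below 10^-4), which rules them out. Hence G = C_6 (6T1), of order 6. The Galois group C_6 (6T1) has order 6, so the splitting field has degree 6 over Q.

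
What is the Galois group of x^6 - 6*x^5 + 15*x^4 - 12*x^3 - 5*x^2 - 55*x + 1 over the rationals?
The polynomial f is an irreducible sextic over Q, so G = Gal(f/Q) is one of the 16 transitive subgroups 6T1, ..., 6T16 of S_6. The discriminant of f is 156163399280261, which is not a perfect square, so G is not contained in A_6. The transitive groups of degree 6 not contained in A_6 are: C_6 (6T1, order 6), S_3 (6T2, order 6), D_6 (6T3, order 12), C_3 x S_3 (6T5, order 18), A_4 x C_2 (6T6, order 24), S_4 (6T8, order 24), S_3 x S_3 (6T9, order 36), S_4 x C_2 (6T11, order 48), (S_3 x S_3) : C_2 (6T13, order 72), PGL(2,5) (6T14, order 120), S_6 (6T16, order 720). By Dedekind's theorem, for a prime p not dividing disc(f) the degrees of the irreducible factors of f mod p form the cycle type of an element of G. Factoring f modulo the 4 such primes p <= 7, each new pattern first appears at: mod 2: f = (x^6 + x^4 + x^2 + x + 1), pattern 6; mod 5: f = (x + 1)(x^5 + 3x^4 + 2x^3 + x^2 + 4x + 1), pattern 5+1; mod 7: f = (x^2 + x + 4)(x^4 + 4x^2 + 5x + 2), pattern 4+2. No other pattern occurs in this range, so the set of observed cycle types is {6, 5+1, 4+2}. Among the candidates above, the only group containing elements of all these cycle types is S_6 (6T16); every other candidate lacks at least one of them. Hence G = S_6 (6T16), of order 720.

S_6 (also written S6)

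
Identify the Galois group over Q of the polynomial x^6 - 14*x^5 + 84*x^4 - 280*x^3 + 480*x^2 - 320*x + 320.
(C_3 x C_3) : C_4, the transitive group 6T10 of order 36

The polynomial f is an irreducible sextic over Q, so G = Gal(f/Q) is one of the 16 transitive subgroups 6T1, ..., 6T16 of S_6. The discriminant of f is 564385546240000 = 23756800^2, a perfect square, so G is contained in A_6. The transitive groups of degree 6 contained in A_6 are: A_4 (6T4, order 12), S_4 (6T7, order 24), (C_3 x C_3) : C_4 (6T10, order 36), PSL(2,5) (6T12, order 60), A_6 (6T15, order 360). By Dedekind's theorem, for a prime p not dividing disc(f) the degrees of the irreducible factors of f mod p form the cycle type of an element of G. Factoring f modulo the 19 such primes p <= 79 (skipping 2, 5, 29, which divide the discriminant), each new pattern first appears at: mod 3: f = (x^2 + 2x + 2)(x^4 + 2x^3 + x + 1), pattern 4+2; mod 11: f = (x^3 + 8x + 6)(x^3 + 8x^2 + 10x + 2), pattern 3+3; mod 19: f = (x + 12)(x + 14)(x^2 + 7x + 2)(x^2 + 10x + 10), pattern 2+2+1+1; mod 61: f = (x + 3)(x + 36)(x + 50)(x^3 + 19x^2 + 56x + 10), pattern 3+1+1+1. No other pattern occurs in this range, so the set of observed cycle types is {4+2, 3+3, 2+2+1+1, 3+1+1+1}. The candidates containing elements of all these cycle types are (C_3 x C_3) : C_4 (6T10) of order 36, A_6 (6T15) of order 360; the others are excluded. The observed types are precisely the cycle types that occur in (C_3 x C_3) : C_4 (6T10) (apart from the identity). Each of the other remaining candidates has further cycle types, and by the Chebotarev density theorem the matching factorization patterns would occur for a proportion of primes equal to their share of the group: A_6 (6T15) additionally contains elements of type 5+1 (144 of its 360 elements, about 40% of primes). None of the 19 primes tested shows any such pattern (for each of these groups the chance of that is below 10^-4), which rules them out. Hence G = (C_3 x C_3) : C_4 (6T10), of order 36.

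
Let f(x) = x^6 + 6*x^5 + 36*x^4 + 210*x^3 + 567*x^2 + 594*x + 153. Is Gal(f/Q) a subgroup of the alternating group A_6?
The polynomial is irreducible of degree 6 over Q. Its discriminant is -3109149943101504, which is not a perfect square. A Galois group lies in the alternating group exactly when the discriminant is a square in Q, so the Galois group (A_4 x C_2) is not contained in A_6.

No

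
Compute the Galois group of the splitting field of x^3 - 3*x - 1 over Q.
The polynomial is an irreducible cubic over Q and its discriminant is 81 = 9^2, a perfect square. For an irreducible cubic, a square discriminant forces the Galois group to be A_3, the cyclic group of order 3.

C_3, A_3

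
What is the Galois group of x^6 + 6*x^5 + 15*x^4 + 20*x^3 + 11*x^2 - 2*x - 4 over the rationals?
The polynomial f is an irreducible sextic over Q, so G = Gal(f/Q) is one of the 16 transitive subgroups 6T1, ..., 6T16 of S_6. The discriminant of f is 3356224 = 1832^2, a perfect square, so G is contained in A_6. The transitive groups of degree 6 contained in A_6 are: A_4 (6T4, order 12), S_4 (6T7, order 24), (C_3 x C_3) : C_4 (6T10, order 36), PSL(2,5) (6T12, order 60), A_6 (6T15, order 360). By Dedekind's theorem, for a prime p not dividing disc(f) the degrees of the irreducible factors of f mod p form the cycle type of an element of G. Factoring f modulo the 79 such primes p <= 419 (skipping 2, 229, which divide the discriminant), each new pattern first appears at: mod 3: f = (x^3 + x^2 + x + 2)(x^3 + 2x^2 + 1), pattern 3+3; mod 7: f = (x^2 + 2x + 5)(x^4 + 4x^3 + 2x^2 + 3x + 2), pattern 4+2; mod 23: f = (x + 10)(x + 15)(x^2 + x + 18)(x^2 + 3x + 20), pattern 2+2+1+1; mod 193: f = (x + 88)(x + 91)(x + 94)(x + 101)(x + 104)(x + 107), pattern 1+1+1+1+1+1. No other pattern occurs in this range, so the set of observed cycle types is {3+3, 4+2, 2+2+1+1, 1+1+1+1+1+1}. The candidates containing elements of all these cycle types are S_4 (6T7) of order 24, (C_3 x C_3) : C_4 (6T10) of order 36, A_6 (6T15) of order 360; the others are excluded. The observed types are precisely the cycle types that occur in S_4 (6T7). Each of the other remaining candidates has further cycle types, and by the Chebotarev density theorem the matching factorization patterns would occur for a proportion of primes equal to their share of the group: (C_3 x C_3) : C_4 (6T10) additionally contains elements of type 3+1+1+1 (4 of its 36 elements, about 11% of primes); A_6 (6T15) additionally contains elements of type 5+1, 3+1+1+1 (184 of its 360 elements, about 51% of primes). None of the 79 primes tested shows any such pattern (for each of these groups the chance of that is below 10^-4), which rules them out. Hence G = S_4 (6T7), of order 24.

S_4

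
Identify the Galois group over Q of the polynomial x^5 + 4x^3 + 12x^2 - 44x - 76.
The polynomial f is an irreducible quintic over Q, so G = Gal(f/Q) is a transitive subgroup of S_5: one of C_5 (5T1, order 5), D_5 (5T2, order 10), F_20 (5T3, order 20), A_5 (5T4, order 60) or S_5 (5T5, order 120). The discriminant of f is 581920000, which is not a perfect square, so G is not contained in A_5. The transitive groups of degree 5 not contained in A_5 are: F_20 (5T3, order 20), S_5 (5T5, order 120). By Dedekind's theorem, for a prime p not dividing disc(f) the degrees of the irreducible factors of f mod p form the cycle type of an element of G. Factoring f modulo the 4 such primes p <= 13 (skipping 2, 5, which divide the discriminant), each new pattern first appears at: mod 3: f = (x^5 + x^3 + x + 2), pattern 5; mod 11: f = (x + 3)(x^4 + 8x^3 + 2x^2 + 6x + 4), pattern 4+1; mod 13: f = (x + 4)(x + 11)(x^3 + 11x^2 + 3x + 3), pattern 3+1+1. No other pattern occurs in this range, so the set of observed cycle types is {5, 4+1, 3+1+1}. Among the candidates above, the only group containing elements of all these cycle types is S_5 (5T5) — F_20 (5T3) lacks at least one of them. Hence G = S_5 (5T5), of order 120.

S_5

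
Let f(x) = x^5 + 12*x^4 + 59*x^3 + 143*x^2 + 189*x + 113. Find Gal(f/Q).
D_5 (order 10)

The polynomial f is an irreducible quintic over Q, so G = Gal(f/Q) is a transitive subgroup of S_5: one of C_5 (5T1, order 5), D_5 (5T2, order 10), F_20 (5T3, order 20), A_5 (5T4, order 60) or S_5 (5T5, order 120). The discriminant of f is 1161105625 = 34075^2, a perfect square, so G is contained in A_5. The transitive groups of degree 5 contained in A_5 are: C_5 (5T1, order 5), D_5 (5T2, order 10), A_5 (5T4, order 60). By Dedekind's theorem, for a prime p not dividing disc(f) the degrees of the irreducible factors of f mod p form the cycle type of an element of G. Factoring f modulo the 23 such primes p <= 101 (skipping 5, 29, 47, which divide the discriminant), each new pattern first appears at: mod 2: f = (x^5 + x^3 + x^2 + x + 1), pattern 5; mod 11: f = (x + 10)(x^2 + 3x + 8)(x^2 + 10x + 1), pattern 2+2+1; mod 83: f = (x + 4)(x + 10)(x + 46)(x + 51)(x + 67), pattern 1+1+1+1+1. No other pattern occurs in this range, so the set of observed cycle types is {5, 2+2+1, 1+1+1+1+1}. The candidates containing elements of all these cycle types are D_5 (5T2) of order 10, A_5 (5T4) of order 60; the others are excluded. The observed types are precisely the cycle types that occur in D_5 (5T2). Each of the other remaining candidates has further cycle types, and by the Chebotarev density theorem the matching factorization patterns would occur for a proportion of primes equal to their share of the group: A_5 (5T4) additionally contains elements of type 3+1+1 (20 of its 60 elements, about 33% of primes). None of the 23 primes tested shows any such pattern (for each of these groups the chance of that is below 10^-4), which rules them out. Hence G = D_5 (5T2), of order 10.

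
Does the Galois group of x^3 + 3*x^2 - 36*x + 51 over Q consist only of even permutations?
Yes

The polynomial is irreducible of degree 3 over Q. Its discriminant is 23409 = 153^2, a perfect square. A Galois group lies in the alternating group exactly when the discriminant is a square in Q, so the Galois group (C_3) is contained in A_3.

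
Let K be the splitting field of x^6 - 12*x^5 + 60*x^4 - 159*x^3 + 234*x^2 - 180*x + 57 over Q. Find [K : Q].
6

The degree of the splitting field over Q equals the order of the Galois group, so first determine the group. The polynomial f is an irreducible sextic over Q, so G = Gal(f/Q) is one of the 16 transitive subgroups 6T1, ..., 6T16 of S_6. The discriminant of f is -19683, which is not a perfect square, so G is not contained in A_6. The transitive groups of degree 6 not contained in A_6 are: C_6 (6T1, order 6), S_3 (6T2, order 6), D_6 (6T3, order 12), C_3 x S_3 (6T5, order 18), A_4 x C_2 (6T6, order 24), S_4 (6T8, order 24), S_3 x S_3 (6T9, order 36), S_4 x C_2 (6T11, order 48), (S_3 x S_3) : C_2 (6T13, order 72), PGL(2,5) (6T14, order 120), S_6 (6T16, order 720). By Dedekind's theorem, for a prime p not dividing disc(f) the degrees of the irreducible factors of f mod p form the cycle type of an element of G. Factoring f modulo the 37 such primes p <= 163 (skipping 3, which divides the discriminant), each new pattern first appears at: mod 2: f = (x^6 + x^3 + 1), pattern 6; mod 7: f = (x^3 + x^2 + 5x + 2)(x^3 + x^2 + 5x + 4), pattern 3+3; mod 17: f = (x^2 + 14)(x^2 + 6x + 2)(x^2 + 16x + 16), pattern 2+2+2; mod 19: f = (x)(x + 1)(x + 8)(x + 11)(x + 12)(x + 13), pattern 1+1+1+1+1+1. No other pattern occurs in this range, so the set of observed cycle types is {6, 3+3, 2+2+2, 1+1+1+1+1+1}. The candidates containing elements of all these cycle types are C_6 (6T1) of order 6, D_6 (6T3) of order 12, C_3 x S_3 (6T5) of order 18, A_4 x C_2 (6T6) of order 24, S_3 x S_3 (6T9) of order 36, S_4 x C_2 (6T11) of order 48, (S_3 x S_3) : C_2 (6T13) of order 72, PGL(2,5) (6T14) of order 120, S_6 (6T16) of order 720; the others are excluded. The observed types are precisely the cycle types that occur in C_6 (6T1). Each of the other remaining candidates has further cycle types, and by the Chebotarev density theorem the matching factorization patterns would occur for a proportion of primes equal to their share of the group: D_6 (6T3) additionally contains elements of type 2+2+1+1 (3 of its 12 elements, about 25% of primes); C_3 x S_3 (6T5) additionally contains elements of type 3+1+1+1 (4 of its 18 elements, about 22% of primes); A_4 x C_2 (6T6) additionally contains elements of type 2+2+1+1, 2+1+1+1+1 (6 of its 24 elements, about 25% of primes); S_3 x S_3 (6T9) additionally contains elements of type 3+1+1+1, 2+2+1+1 (13 of its 36 elements, about 36% of primes); S_4 x C_2 (6T11) additionally contains elements of type 4+2, 4+1+1, 2+2+1+1, 2+1+1+1+1 (24 of its 48 elements, about 50% of primes); (S_3 x S_3) : C_2 (6T13) additionally contains elements of type 4+2, 3+2+1, 3+1+1+1, 2+2+1+1, 2+1+1+1+1 (49 of its 72 elements, about 68% of primes); PGL(2,5) (6T14) additionally contains elements of type 5+1, 4+1+1, 2+2+1+1 (69 of its 120 elements, about 58% of primes); S_6 (6T16) additionally contains elements of type 5+1, 4+2, 4+1+1, 3+2+1, 3+1+1+1, 2+2+1+1, 2+1+1+1+1 (544 of its 720 elements, about 76% of primes). None of the 37 primes tested shows any such pattern (for each of these groups the chance of that is below 10^-4), which rules them out. Hence G = C_6 (6T1), of order 6. The Galois group C_6 (6T1) has order 6, so the splitting field has degree 6 over Q.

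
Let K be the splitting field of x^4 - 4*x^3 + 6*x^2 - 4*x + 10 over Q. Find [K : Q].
4

The degree of the splitting field over Q equals the order of the Galois group, so first determine the group. The polynomial is an irreducible quartic over Q and its discriminant is 186624 = 432^2, a perfect square, so the Galois group is contained in A_4. The resolvent cubic y^3 - 6*y^2 - 24*y + 64 splits completely over Q, which gives the Klein four-group V_4. The Galois group V_4 (4T2) has order 4, so the splitting field has degree 4 over Q.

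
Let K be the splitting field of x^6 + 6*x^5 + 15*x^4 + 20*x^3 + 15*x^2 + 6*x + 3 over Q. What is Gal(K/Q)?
D_6, the dihedral group of order 12

The polynomial f is an irreducible sextic over Q, so G = Gal(f/Q) is one of the 16 transitive subgroups 6T1, ..., 6T16 of S_6. The discriminant of f is -1492992, which is not a perfect square, so G is not contained in A_6. The transitive groups of degree 6 not contained in A_6 are: C_6 (6T1, order 6), S_3 (6T2, order 6), D_6 (6T3, order 12), C_3 x S_3 (6T5, order 18), A_4 x C_2 (6T6, order 24), S_4 (6T8, order 24), S_3 x S_3 (6T9, order 36), S_4 x C_2 (6T11, order 48), (S_3 x S_3) : C_2 (6T13, order 72), PGL(2,5) (6T14, order 120), S_6 (6T16, order 720). By Dedekind's theorem, for a prime p not dividing disc(f) the degrees of the irreducible factors of f mod p form the cycle type of an element of G. Factoring f modulo the 79 such primes p <= 419 (skipping 2, 3, which divide the discriminant), each new pattern first appears at: mod 5: f = (x^2 + 2)(x^2 + 2x + 4)(x^2 + 4x + 1), pattern 2+2+2; mod 7: f = (x^6 + 6x^5 + x^4 + 6x^3 + x^2 + 6x + 3), pattern 6; mod 11: f = (x + 3)(x + 10)(x^2 + 3)(x^2 + 4x + 7), pattern 2+2+1+1; mod 19: f = (x^3 + 3x^2 + 3x + 7)(x^3 + 3x^2 + 3x + 14), pattern 3+3; mod 43: f = (x + 4)(x + 19)(x + 22)(x + 23)(x + 26)(x + 41), pattern 1+1+1+1+1+1. No other pattern occurs in this range, so the set of observed cycle types is {2+2+2, 6, 2+2+1+1, 3+3, 1+1+1+1+1+1}. The candidates containing elements of all these cycle types are D_6 (6T3) of order 12, A_4 x C_2 (6T6) of order 24, S_3 x S_3 (6T9) of order 36, S_4 x C_2 (6T11) of order 48, (S_3 x S_3) : C_2 (6T13) of order 72, PGL(2,5) (6T14) of order 120, S_6 (6T16) of order 720; the others are excluded. The observed types are precisely the cycle types that occur in D_6 (6T3). Each of the other remaining candidates has further cycle types, and by the Chebotarev density theorem the matching factorization patterns would occur for a proportion of primes equal to their share of the group: A_4 x C_2 (6T6) additionally contains elements of type 2+1+1+1+1 (3 of its 24 elements, about 12% of primes); S_3 x S_3 (6T9) additionally contains elements of type 3+1+1+1 (4 of its 36 elements, about 11% of primes); S_4 x C_2 (6T11) additionally contains elements of type 4+2, 4+1+1, 2+1+1+1+1 (15 of its 48 elements, about 31% of primes); (S_3 x S_3) : C_2 (6T13) additionally contains elements of type 4+2, 3+2+1, 3+1+1+1, 2+1+1+1+1 (40 of its 72 elements, about 56% of primes); PGL(2,5) (6T14) additionally contains elements of type 5+1, 4+1+1 (54 of its 120 elements, about 45% of primes); S_6 (6T16) additionally contains elements of type 5+1, 4+2, 4+1+1, 3+2+1, 3+1+1+1, 2+1+1+1+1 (499 of its 720 elements, about 69% of primes). None of the 79 primes tested shows any such pattern (for each of these groups the chance of that is below 10^-4), which rules them out. Hence G = D_6 (6T3), of order 12.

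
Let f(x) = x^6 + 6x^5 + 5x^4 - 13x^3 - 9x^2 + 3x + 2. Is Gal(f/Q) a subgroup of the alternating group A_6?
The polynomial is irreducible of degree 6 over Q. Its discriminant is 30991489 = 5567^2, a perfect square. A Galois group lies in the alternating group exactly when the discriminant is a square in Q, so the Galois group (PSL(2,5)) is contained in A_6.

Yes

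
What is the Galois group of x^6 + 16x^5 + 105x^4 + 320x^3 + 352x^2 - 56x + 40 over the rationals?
(S_3 x S_3) : C_2 (order 72)

The polynomial f is an irreducible sextic over Q, so G = Gal(f/Q) is one of the 16 transitive subgroups 6T1, ..., 6T16 of S_6. The discriminant of f is -536372911095808, which is not a perfect square, so G is not contained in A_6. The transitive groups of degree 6 not contained in A_6 are: C_6 (6T1, order 6), S_3 (6T2, order 6), D_6 (6T3, order 12), C_3 x S_3 (6T5, order 18), A_4 x C_2 (6T6, order 24), S_4 (6T8, order 24), S_3 x S_3 (6T9, order 36), S_4 x C_2 (6T11, order 48), (S_3 x S_3) : C_2 (6T13, order 72), PGL(2,5) (6T14, order 120), S_6 (6T16, order 720). By Dedekind's theorem, for a prime p not dividing disc(f) the degrees of the irreducible factors of f mod p form the cycle type of an element of G. Factoring f modulo the 28 such primes p <= 113 (skipping 2, 41, which divide the discriminant), each new pattern first appears at: mod 3: f = (x^6 + x^5 + 2x^3 + x^2 + x + 1), pattern 6; mod 5: f = (x)(x^2 + 4x + 1)(x^3 + 2x^2 + x + 4), pattern 3+2+1; mod 7: f = (x^2 + 3x + 6)(x^4 + 6x^3 + 4x^2 + 6x + 2), pattern 4+2; mod 17: f = (x^3 + 3x^2 + 5x + 12)(x^3 + 13x^2 + 10x + 9), pattern 3+3; mod 19: f = (x^2 + 6x + 14)(x^2 + 12x + 15)(x^2 + 17x + 2), pattern 2+2+2; mod 37: f = (x + 5)(x + 31)(x^2 + 21x + 8)(x^2 + 33x + 6), pattern 2+2+1+1; mod 61: f = (x + 19)(x + 26)(x + 52)(x^3 + 41x^2 + 4x + 58), pattern 3+1+1+1; mod 113: f = (x + 29)(x + 70)(x + 90)(x + 99)(x^2 + 67x + 87), pattern 2+1+1+1+1. No other pattern occurs in this range, so the set of observed cycle types is {6, 3+2+1, 4+2, 3+3, 2+2+2, 2+2+1+1, 3+1+1+1, 2+1+1+1+1}. The candidates containing elements of all these cycle types are (S_3 x S_3) : C_2 (6T13) of order 72, S_6 (6T16) of order 720; the others are excluded. The observed types are precisely the cycle types that occur in (S_3 x S_3) : C_2 (6T13) (apart from the identity). Each of the other remaining candidates has further cycle types, and by the Chebotarev density theorem the matching factorization patterns would occur for a proportion of primes equal to their share of the group: S_6 (6T16) additionally contains elements of type 5+1, 4+1+1 (234 of its 720 elements, about 32% of primes). None of the 28 primes tested shows any such pattern (for each of these groups the chance of that is below 10^-4), which rules them out. Hence G = (S_3 x S_3) : C_2 (6T13), of order 72.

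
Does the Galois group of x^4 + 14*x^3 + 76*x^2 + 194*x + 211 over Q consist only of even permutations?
The polynomial is irreducible of degree 4 over Q. Its discriminant is 512000, which is not a perfect square. A Galois group lies in the alternating group exactly when the discriminant is a square in Q, so the Galois group (C_4) is not contained in A_4.

No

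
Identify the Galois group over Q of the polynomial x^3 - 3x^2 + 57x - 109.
The polynomial is an irreducible cubic over Q and its discriminant is -708588, which is not a perfect square. For an irreducible cubic, a non-square discriminant gives Galois group S_3.

S_3, the symmetric group on 3 letters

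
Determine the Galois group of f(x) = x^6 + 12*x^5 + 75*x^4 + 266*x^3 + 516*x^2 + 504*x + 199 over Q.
6T14: PGL(2,5)

The polynomial f is an irreducible sextic over Q, so G = Gal(f/Q) is one of the 16 transitive subgroups 6T1, ..., 6T16 of S_6. The discriminant of f is -5217636731328, which is not a perfect square, so G is not contained in A_6. The transitive groups of degree 6 not contained in A_6 are: C_6 (6T1, order 6), S_3 (6T2, order 6), D_6 (6T3, order 12), C_3 x S_3 (6T5, order 18), A_4 x C_2 (6T6, order 24), S_4 (6T8, order 24), S_3 x S_3 (6T9, order 36), S_4 x C_2 (6T11, order 48), (S_3 x S_3) : C_2 (6T13, order 72), PGL(2,5) (6T14, order 120), S_6 (6T16, order 720). By Dedekind's theorem, for a prime p not dividing disc(f) the degrees of the irreducible factors of f mod p form the cycle type of an element of G. Factoring f modulo the 21 such primes p <= 89 (skipping 2, 3, 7, which divide the discriminant), each new pattern first appears at: mod 5: f = (x^6 + 2x^5 + x^3 + x^2 + 4x + 4), pattern 6; mod 11: f = (x + 10)(x^5 + 2x^4 + 2x^2 + x + 10), pattern 5+1; mod 13: f = (x + 10)(x + 12)(x^4 + 3x^3 + 6x^2 + 8x + 10), pattern 4+1+1; mod 23: f = (x + 12)(x + 14)(x^2 + 10x + 14)(x^2 + 22x + 14), pattern 2+2+1+1; mod 43: f = (x^3 + x^2 + 23x + 16)(x^3 + 11x^2 + 41x + 42), pattern 3+3; mod 61: f = (x^2 + 25x + 25)(x^2 + 49x + 30)(x^2 + 60x + 28), pattern 2+2+2. No other pattern occurs in this range, so the set of observed cycle types is {6, 5+1, 4+1+1, 2+2+1+1, 3+3, 2+2+2}. The candidates containing elements of all these cycle types are PGL(2,5) (6T14) of order 120, S_6 (6T16) of order 720; the others are excluded. The observed types are precisely the cycle types that occur in PGL(2,5) (6T14) (apart from the identity). Each of the other remaining candidates has further cycle types, and by the Chebotarev density theorem the matching factorization patterns would occur for a proportion of primes equal to their share of the group: S_6 (6T16) additionally contains elements of type 4+2, 3+2+1, 3+1+1+1, 2+1+1+1+1 (265 of its 720 elements, about 37% of primes). None of the 21 primes tested shows any such pattern (for each of these groups the chance of that is below 10^-4), which rules them out. Hence G = PGL(2,5) (6T14), of order 120.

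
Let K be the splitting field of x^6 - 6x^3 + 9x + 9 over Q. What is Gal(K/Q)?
(S_3 x S_3) : C_2 (order 72)

The polynomial f is an irreducible sextic over Q, so G = Gal(f/Q) is one of the 16 transitive subgroups 6T1, ..., 6T16 of S_6. The discriminant of f is -6604217307, which is not a perfect square, so G is not contained in A_6. The transitive groups of degree 6 not contained in A_6 are: C_6 (6T1, order 6), S_3 (6T2, order 6), D_6 (6T3, order 12), C_3 x S_3 (6T5, order 18), A_4 x C_2 (6T6, order 24), S_4 (6T8, order 24), S_3 x S_3 (6T9, order 36), S_4 x C_2 (6T11, order 48), (S_3 x S_3) : C_2 (6T13, order 72), PGL(2,5) (6T14, order 120), S_6 (6T16, order 720). By Dedekind's theorem, for a prime p not dividing disc(f) the degrees of the irreducible factors of f mod p form the cycle type of an element of G. Factoring f modulo the 28 such primes p <= 127 (skipping 3, 17, 43, which divide the discriminant), each new pattern first appears at: mod 2: f = (x^6 + x + 1), pattern 6; mod 7: f = (x + 1)(x^2 + 4x + 1)(x^3 + 2x^2 + 6x + 2), pattern 3+2+1; mod 11: f = (x^2 + 4)(x^4 + 7x^2 + 5x + 5), pattern 4+2; mod 13: f = (x + 9)(x + 12)(x^2 + 8x + 9)(x^2 + 10x + 10), pattern 2+2+1+1; mod 61: f = (x + 4)(x + 14)(x + 16)(x + 39)(x^2 + 49x + 60), pattern 2+1+1+1+1; mod 97: f = (x + 3)(x + 47)(x + 73)(x^3 + 71x^2 + 86x + 89), pattern 3+1+1+1; mod 113: f = (x^2 + 7x + 64)(x^2 + 109x + 100)(x^2 + 110x + 99), pattern 2+2+2; mod 127: f = (x^3 + 39x^2 + 67x + 70)(x^3 + 88x^2 + 57x + 60), pattern 3+3. No other pattern occurs in this range, so the set of observed cycle types is {6, 3+2+1, 4+2, 2+2+1+1, 2+1+1+1+1, 3+1+1+1, 2+2+2, 3+3}. The candidates containing elements of all these cycle types are (S_3 x S_3) : C_2 (6T13) of order 72, S_6 (6T16) of order 720; the others are excluded. The observed types are precisely the cycle types that occur in (S_3 x S_3) : C_2 (6T13) (apart from the identity). Each of the other remaining candidates has further cycle types, and by the Chebotarev density theorem the matching factorization patterns would occur for a proportion of primes equal to their share of the group: S_6 (6T16) additionally contains elements of type 5+1, 4+1+1 (234 of its 720 elements, about 32% of primes). None of the 28 primes tested shows any such pattern (for each of these groups the chance of that is below 10^-4), which rules them out. Hence G = (S_3 x S_3) : C_2 (6T13), of order 72.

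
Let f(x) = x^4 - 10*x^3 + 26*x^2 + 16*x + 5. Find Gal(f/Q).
The polynomial is an irreducible quartic over Q and its discriminant is 7254224, which is not a perfect square, so the Galois group is not contained in A_4. The resolvent cubic y^3 - 26*y^2 - 180*y - 236 is irreducible over Q. An irreducible resolvent with non-square discriminant gives S_4.

S_4, the symmetric group on 4 letters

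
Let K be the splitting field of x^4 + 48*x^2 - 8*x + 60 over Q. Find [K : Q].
The degree of the splitting field over Q equals the order of the Galois group, so first determine the group. The polynomial is an irreducible quartic over Q and its discriminant is 4087812096 = 63936^2, a perfect square, so the Galois group is contained in A_4. The resolvent cubic y^3 - 48*y^2 - 240*y + 11456 is irreducible over Q. An irreducible resolvent with square discriminant gives A_4. The Galois group A_4 (4T4) has order 12, so the splitting field has degree 12 over Q.

12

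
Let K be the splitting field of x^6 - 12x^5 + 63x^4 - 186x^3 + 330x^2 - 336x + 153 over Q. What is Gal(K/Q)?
The polynomial f is an irreducible sextic over Q, so G = Gal(f/Q) is one of the 16 transitive subgroups 6T1, ..., 6T16 of S_6. The discriminant of f is -16003008, which is not a perfect square, so G is not contained in A_6. The transitive groups of degree 6 not contained in A_6 are: C_6 (6T1, order 6), S_3 (6T2, order 6), D_6 (6T3, order 12), C_3 x S_3 (6T5, order 18), A_4 x C_2 (6T6, order 24), S_4 (6T8, order 24), S_3 x S_3 (6T9, order 36), S_4 x C_2 (6T11, order 48), (S_3 x S_3) : C_2 (6T13, order 72), PGL(2,5) (6T14, order 120), S_6 (6T16, order 720). By Dedekind's theorem, for a prime p not dividing disc(f) the degrees of the irreducible factors of f mod p form the cycle type of an element of G. Factoring f modulo the 21 such primes p <= 89 (skipping 2, 3, 7, which divide the discriminant), each new pattern first appears at: mod 5: f = (x^6 + 3x^5 + 3x^4 + 4x^3 + 4x + 3), pattern 6; mod 11: f = (x + 7)(x^5 + 3x^4 + 9x^3 + 4x^2 + 5x + 3), pattern 5+1; mod 13: f = (x + 3)(x + 12)(x^4 + 12x^3 + 3x^2 + 1), pattern 4+1+1; mod 23: f = (x + 1)(x + 5)(x^2 + x + 19)(x^2 + 4x + 5), pattern 2+2+1+1; mod 43: f = (x^3 + 13x^2 + x + 3)(x^3 + 18x^2 + 8), pattern 3+3; mod 61: f = (x^2 + 28x + 34)(x^2 + 39x + 52)(x^2 + 43x + 30), pattern 2+2+2. No other pattern occurs in this range, so the set of observed cycle types is {6, 5+1, 4+1+1, 2+2+1+1, 3+3, 2+2+2}. The candidates containing elements of all these cycle types are PGL(2,5) (6T14) of order 120, S_6 (6T16) of order 720; the others are excluded. The observed types are precisely the cycle types that occur in PGL(2,5) (6T14) (apart from the identity). Each of the other remaining candidates has further cycle types, and by the Chebotarev density theorem the matching factorization patterns would occur for a proportion of primes equal to their share of the group: S_6 (6T16) additionally contains elements of type 4+2, 3+2+1, 3+1+1+1, 2+1+1+1+1 (265 of its 720 elements, about 37% of primes). None of the 21 primes tested shows any such pattern (for each of these groups the chance of that is below 10^-4), which rules them out. Hence G = PGL(2,5) (6T14), of order 120.

PGL(2,5), S_5 acting on 6 points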